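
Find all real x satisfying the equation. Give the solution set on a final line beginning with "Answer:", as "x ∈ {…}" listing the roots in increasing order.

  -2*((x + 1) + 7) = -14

Step 1. [-2*((x + 1) + 7) = -14] leading coefficient -2: divide by -2 ⇒ div: (x + 1) + 7 = 7.
Step 2. [(x + 1) + 7 = 7] peel the +7: subtract 7 from each side. So sub: x + 1 = 0.
Step 3. [x + 1 = 0] peel the +1: subtract 1 from each side, so sub: x = -1.

Answer: x ∈ {-1}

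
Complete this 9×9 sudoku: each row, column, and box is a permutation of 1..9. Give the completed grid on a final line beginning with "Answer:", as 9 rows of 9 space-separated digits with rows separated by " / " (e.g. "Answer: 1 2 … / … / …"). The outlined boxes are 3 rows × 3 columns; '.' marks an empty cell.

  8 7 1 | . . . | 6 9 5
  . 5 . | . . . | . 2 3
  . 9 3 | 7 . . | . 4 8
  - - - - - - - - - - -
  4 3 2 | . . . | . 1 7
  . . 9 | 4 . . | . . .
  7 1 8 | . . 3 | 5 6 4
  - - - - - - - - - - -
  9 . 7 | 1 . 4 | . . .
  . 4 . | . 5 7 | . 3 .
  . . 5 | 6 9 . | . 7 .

Step 1. [r1c6∈{2}] r1c6 is down to just 2, so r1c6=2.
Step 2. [r9c6∈{8}] r9c6 has the single candidate 8, so r9c6=8.
Step 3. [r8c7∈{1,2,8,9}] row 8 places 8 nowhere but r8c7, so r8c7=8.
Step 4. [r7c7∈{2}] nothing but 2 survives at r7c7, so r7c7=2.
Step 5. [r2c1∈{6}] r2c1's peers cover all but 6, so r2c1=6.
Step 6. [r6c4∈{2,9}] in row 6, 9 fits only at r6c4, so r6c4=9.
Step 7. [r5c5∈{1,2,6,7,8}] 7 has one home in row 5: r5c5 ⇒ r5c5=7.
Step 8. [r3c7∈{1}] r3c7 has the single candidate 1 ⇒ r3c7=1.
Step 9. [r3c6∈{5,6}] r3c6 is the only open cell in row 3 admitting 5, so r3c6=5.
Step 10. [r2c5∈{1,4,8}] across col 5, 1 lands solely at r2c5. So r2c5=1.
Step 11. [r4c6∈{6}] r4c6 is down to just 6 ⇒ r4c6=6.
Step 12. [r9c9∈{1}] r9c9 has the single candidate 1, so r9c9=1.
Step 13. [r3c1∈{2}] r3c1 has the single candidate 2 ⇒ r3c1=2.
Step 14. [r7c9∈{6}] r7c9 is down to just 6. So r7c9=6.
Step 15. [r1c4∈{3}] r1c4 is down to just 3 ⇒ r1c4=3.
Step 16. [r2c4∈{8}] r2c4's peers cover all but 8. So r2c4=8.
Step 17. [r7c5∈{3}] r7c5 has the single candidate 3 ⇒ r7c5=3.
Step 18. [r5c1∈{5}] nothing but 5 survives at r5c1 ⇒ r5c1=5.
Step 19. [r5c8∈{8}] r5c8 has the single candidate 8, so r5c8=8.
Step 20. [r8c3∈{6}] only 6 remains possible at r8c3. So r8c3=6.
Step 21. [r8c1∈{1}] r8c1's peers cover all but 1, so r8c1=1.
Step 22. [r2c7∈{7}] r2c7's peers cover all but 7, so r2c7=7.
Step 23. [r9c2∈{2}] r9c2 has the single candidate 2 ⇒ r9c2=2.
Step 24. [r5c6∈{1}] r5c6's peers cover all but 1 ⇒ r5c6=1.
Step 25. [r7c8∈{5}] nothing but 5 survives at r7c8 ⇒ r7c8=5.
Step 26. [r4c4∈{5}] nothing but 5 survives at r4c4. So r4c4=5.
Step 27. [r9c7∈{4}] r9c7's peers cover all but 4, so r9c7=4.
Step 28. [r6c5∈{2}] nothing but 2 survives at r6c5 ⇒ r6c5=2.
Step 29. [r8c9∈{9}] r8c9 has the single candidate 9 ⇒ r8c9=9.
Step 30. [r1c5∈{4}] r1c5 is down to just 4. So r1c5=4.
Step 31. [r3c5∈{6}] r3c5 has the single candidate 6 ⇒ r3c5=6.
Step 32. [r4c5∈{8}] only 8 remains possible at r4c5. So r4c5=8.
Step 33. [r5c2∈{6}] only 6 remains possible at r5c2. So r5c2=6.
Step 34. [r8c4∈{2}] nothing but 2 survives at r8c4. So r8c4=2.
Step 35. [r5c9∈{2}] r5c9 is down to just 2. So r5c9=2.
Step 36. [r4c7∈{9}] r4c7 has the single candidate 9, so r4c7=9.
Step 37. [r2c6∈{9}] nothing but 9 survives at r2c6 ⇒ r2c6=9.
Step 38. [r5c7∈{3}] nothing but 3 survives at r5c7 ⇒ r5c7=3.
Step 39. [r2c3∈{4}] r2c3 has the single candidate 4, so r2c3=4.
Step 40. [r7c2∈{8}] r7c2's peers cover all but 8 ⇒ r7c2=8.
Step 41. [r9c1∈{3}] only 3 remains possible at r9c1. So r9c1=3.

Answer: 8 7 1 3 4 2 6 9 5 / 6 5 4 8 1 9 7 2 3 / 2 9 3 7 6 5 1 4 8 / 4 3 2 5 8 6 9 1 7 / 5 6 9 4 7 1 3 8 2 / 7 1 8 9 2 3 5 6 4 / 9 8 7 1 3 4 2 5 6 / 1 4 6 2 5 7 8 3 9 / 3 2 5 6 9 8 4 7 1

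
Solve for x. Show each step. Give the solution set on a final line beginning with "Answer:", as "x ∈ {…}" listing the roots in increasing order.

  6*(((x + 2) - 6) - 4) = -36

Step 1. [6*(((x + 2) - 6) - 4) = -36] divide by the outer 6 ⇒ div: ((x + 2) - 6) - 4 = -6.
Step 2. [((x + 2) - 6) - 4 = -6] -4 is outermost — add 4 both sides. So sub: (x + 2) - 6 = -2.
Step 3. [(x + 2) - 6 = -2] -6 is outermost — add 6 both sides, so sub: x + 2 = 4.
Step 4. [x + 2 = 4] +2 is outermost — subtract 2 both sides ⇒ sub: x = 2.

Answer: x ∈ {2}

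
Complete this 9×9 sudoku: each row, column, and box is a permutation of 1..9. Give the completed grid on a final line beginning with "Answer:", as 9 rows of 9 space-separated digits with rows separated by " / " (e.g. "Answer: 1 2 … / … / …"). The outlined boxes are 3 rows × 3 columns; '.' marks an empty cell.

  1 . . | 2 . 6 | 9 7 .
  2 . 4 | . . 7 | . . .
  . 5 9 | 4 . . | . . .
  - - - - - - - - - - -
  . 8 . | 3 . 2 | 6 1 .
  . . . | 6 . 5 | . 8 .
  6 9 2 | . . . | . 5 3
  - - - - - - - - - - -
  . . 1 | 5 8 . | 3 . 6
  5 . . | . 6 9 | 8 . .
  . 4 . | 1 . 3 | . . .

Step 1. [r3c1∈{3,7,8}] in row 3, 7 fits only at r3c1 ⇒ r3c1=7.
Step 2. [r1c9∈{4,5,8}] r1c9 is the only open cell in row 1 admitting 4. So r1c9=4.
Step 3. [r7c2∈{2,7}] r7c2 is the only open cell in row 7 admitting 7, so r7c2=7.
Step 4. [r7c8∈{2,4,9}] r7c8 is the only open cell in row 7 admitting 2. So r7c8=2.
Step 5. [r1c2∈{3}] r1c2 has the single candidate 3. So r1c2=3.
Step 6. [r8c4∈{7}] nothing but 7 survives at r8c4 ⇒ r8c4=7.
Step 7. [r8c9∈{1}] nothing but 1 survives at r8c9, so r8c9=1.
Step 8. [r9c8∈{9}] r9c8 is down to just 9 ⇒ r9c8=9.
Step 9. [r5c1∈{3,4}] r5c1 is the only open cell in col 1 admitting 3. So r5c1=3.
Step 10. [r5c3∈{7}] nothing but 7 survives at r5c3. So r5c3=7.
Step 11. [r3c8∈{3,6}] row 3 places 6 nowhere but r3c8. So r3c8=6.
Step 12. [r3c5∈{1,3}] 3 has one home in row 3: r3c5, so r3c5=3.
Step 13. [r6c4∈{8}] nothing but 8 survives at r6c4, so r6c4=8.
Step 14. [r3c6∈{1,8}] in col 6, 8 fits only at r3c6, so r3c6=8.
Step 15. [r2c5∈{1,5,9}] in box 2, 1 fits only at r2c5, so r2c5=1.
Step 16. [r2c7∈{5}] only 5 remains possible at r2c7 ⇒ r2c7=5.
Step 17. [r9c7∈{7}] r9c7 has the single candidate 7 ⇒ r9c7=7.
Step 18. [r6c7∈{4}] only 4 remains possible at r6c7 ⇒ r6c7=4.
Step 19. [r4c9∈{7,9}] across col 9, 7 lands solely at r4c9, so r4c9=7.
Step 20. [r5c5∈{4,9}] r5c5 is the only open cell in row 5 admitting 4. So r5c5=4.
Step 21. [r3c9∈{2}] r3c9's peers cover all but 2, so r3c9=2.
Step 22. [r9c1∈{8}] nothing but 8 survives at r9c1, so r9c1=8.
Step 23. [r3c7∈{1}] r3c7 is down to just 1 ⇒ r3c7=1.
Step 24. [r4c3∈{5}] r4c3 has the single candidate 5. So r4c3=5.
Step 25. [r8c2∈{2}] nothing but 2 survives at r8c2 ⇒ r8c2=2.
Step 26. [r7c6∈{4}] nothing but 4 survives at r7c6. So r7c6=4.
Step 27. [r8c3∈{3}] only 3 remains possible at r8c3, so r8c3=3.
Step 28. [r4c5∈{9}] only 9 remains possible at r4c5, so r4c5=9.
Step 29. [r1c5∈{5}] r1c5 is down to just 5, so r1c5=5.
Step 30. [r9c3∈{6}] nothing but 6 survives at r9c3. So r9c3=6.
Step 31. [r7c1∈{9}] r7c1 is down to just 9 ⇒ r7c1=9.
Step 32. [r5c2∈{1}] r5c2's peers cover all but 1 ⇒ r5c2=1.
Step 33. [r2c9∈{8}] r2c9 is down to just 8. So r2c9=8.
Step 34. [r9c5∈{2}] r9c5's peers cover all but 2, so r9c5=2.
Step 35. [r9c9∈{5}] r9c9 is down to just 5 ⇒ r9c9=5.
Step 36. [r2c4∈{9}] nothing but 9 survives at r2c4 ⇒ r2c4=9.
Step 37. [r2c2∈{6}] only 6 remains possible at r2c2 ⇒ r2c2=6.
Step 38. [r6c5∈{7}] r6c5's peers cover all but 7, so r6c5=7.
Step 39. [r1c3∈{8}] r1c3's peers cover all but 8 ⇒ r1c3=8.
Step 40. [r6c6∈{1}] r6c6 is down to just 1, so r6c6=1.
Step 41. [r5c7∈{2}] r5c7 has the single candidate 2. So r5c7=2.
Step 42. [r8c8∈{4}] r8c8 has the single candidate 4. So r8c8=4.
Step 43. [r2c8∈{3}] r2c8 is down to just 3. So r2c8=3.
Step 44. [r4c1∈{4}] r4c1 is down to just 4 ⇒ r4c1=4.
Step 45. [r5c9∈{9}] nothing but 9 survives at r5c9. So r5c9=9.

Answer: 1 3 8 2 5 6 9 7 4 / 2 6 4 9 1 7 5 3 8 / 7 5 9 4 3 8 1 6 2 / 4 8 5 3 9 2 6 1 7 / 3 1 7 6 4 5 2 8 9 / 6 9 2 8 7 1 4 5 3 / 9 7 1 5 8 4 3 2 6 / 5 2 3 7 6 9 8 4 1 / 8 4 6 1 2 3 7 9 5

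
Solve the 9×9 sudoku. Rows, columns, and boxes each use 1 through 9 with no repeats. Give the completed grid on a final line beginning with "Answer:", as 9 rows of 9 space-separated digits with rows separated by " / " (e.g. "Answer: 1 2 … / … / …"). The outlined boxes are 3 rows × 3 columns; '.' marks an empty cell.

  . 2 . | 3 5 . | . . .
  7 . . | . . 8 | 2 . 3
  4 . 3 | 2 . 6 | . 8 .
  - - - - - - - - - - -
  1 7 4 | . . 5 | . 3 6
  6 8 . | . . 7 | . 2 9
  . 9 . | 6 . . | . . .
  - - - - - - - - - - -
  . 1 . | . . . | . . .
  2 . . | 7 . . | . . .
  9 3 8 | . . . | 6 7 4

Step 1. [r7c1∈{5}] r7c1 has the single candidate 5 ⇒ r7c1=5.
Step 2. [r7c8∈{9}] nothing but 9 survives at r7c8 ⇒ r7c8=9.
Step 3. [r4c7∈{8}] nothing but 8 survives at r4c7, so r4c7=8.
Step 4. [r5c5∈{1,3,4}] across row 5, 3 lands solely at r5c5, so r5c5=3.
Step 5. [r6c5∈{1,2,4,8}] 8 has one home in row 6: r6c5, so r6c5=8.
Step 6. [r8c3∈{6}] r8c3 has the single candidate 6, so r8c3=6.
Step 7. [r3c2∈{5}] r3c2's peers cover all but 5, so r3c2=5.
Step 8. [r2c8∈{1,4,5,6}] row 2 places 5 nowhere but r2c8 ⇒ r2c8=5.
Step 9. [r8c8∈{1}] r8c8's peers cover all but 1 ⇒ r8c8=1.
Step 10. [r6c8∈{4}] r6c8 has the single candidate 4, so r6c8=4.
Step 11. [r1c7∈{1,4,7,9}] col 7 places 4 nowhere but r1c7, so r1c7=4.
Step 12. [r1c9∈{1,7}] in row 1, 7 fits only at r1c9. So r1c9=7.
Step 13. [r4c5∈{2,9}] across row 4, 2 lands solely at r4c5 ⇒ r4c5=2.
Step 14. [r6c6∈{1}] nothing but 1 survives at r6c6. So r6c6=1.
Step 15. [r1c6∈{9}] nothing but 9 survives at r1c6, so r1c6=9.
Step 16. [r6c9∈{5}] r6c9's peers cover all but 5 ⇒ r6c9=5.
Step 17. [r9c5∈{1}] r9c5's peers cover all but 1 ⇒ r9c5=1.
Step 18. [r2c5∈{4}] only 4 remains possible at r2c5. So r2c5=4.
Step 19. [r7c9∈{2,8}] 2 has one home in col 9: r7c9 ⇒ r7c9=2.
Step 20. [r7c7∈{3}] only 3 remains possible at r7c7, so r7c7=3.
Step 21. [r7c6∈{4}] r7c6 is down to just 4. So r7c6=4.
Step 22. [r1c3∈{1}] r1c3's peers cover all but 1, so r1c3=1.
Step 23. [r3c9∈{1}] r3c9 has the single candidate 1, so r3c9=1.
Step 24. [r5c7∈{1}] r5c7 is down to just 1 ⇒ r5c7=1.
Step 25. [r6c7∈{7}] r6c7 is down to just 7, so r6c7=7.
Step 26. [r8c9∈{8}] r8c9 is down to just 8. So r8c9=8.
Step 27. [r6c3∈{2}] only 2 remains possible at r6c3 ⇒ r6c3=2.
Step 28. [r6c1∈{3}] only 3 remains possible at r6c1. So r6c1=3.
Step 29. [r9c4∈{5}] r9c4 is down to just 5 ⇒ r9c4=5.
Step 30. [r3c5∈{7}] r3c5 is down to just 7. So r3c5=7.
Step 31. [r7c5∈{6}] only 6 remains possible at r7c5, so r7c5=6.
Step 32. [r8c5∈{9}] r8c5 is down to just 9 ⇒ r8c5=9.
Step 33. [r3c7∈{9}] nothing but 9 survives at r3c7. So r3c7=9.
Step 34. [r8c7∈{5}] r8c7's peers cover all but 5. So r8c7=5.
Step 35. [r2c4∈{1}] only 1 remains possible at r2c4 ⇒ r2c4=1.
Step 36. [r2c3∈{9}] r2c3 is down to just 9. So r2c3=9.
Step 37. [r7c3∈{7}] r7c3 is down to just 7. So r7c3=7.
Step 38. [r1c1∈{8}] nothing but 8 survives at r1c1. So r1c1=8.
Step 39. [r5c3∈{5}] r5c3 has the single candidate 5. So r5c3=5.
Step 40. [r8c2∈{4}] only 4 remains possible at r8c2, so r8c2=4.
Step 41. [r2c2∈{6}] r2c2 has the single candidate 6. So r2c2=6.
Step 42. [r5c4∈{4}] r5c4 has the single candidate 4, so r5c4=4.
Step 43. [r8c6∈{3}] r8c6 has the single candidate 3, so r8c6=3.
Step 44. [r9c6∈{2}] only 2 remains possible at r9c6. So r9c6=2.
Step 45. [r4c4∈{9}] r4c4 is down to just 9 ⇒ r4c4=9.
Step 46. [r7c4∈{8}] only 8 remains possible at r7c4 ⇒ r7c4=8.
Step 47. [r1c8∈{6}] only 6 remains possible at r1c8, so r1c8=6.

Answer: 8 2 1 3 5 9 4 6 7 / 7 6 9 1 4 8 2 5 3 / 4 5 3 2 7 6 9 8 1 / 1 7 4 9 2 5 8 3 6 / 6 8 5 4 3 7 1 2 9 / 3 9 2 6 8 1 7 4 5 / 5 1 7 8 6 4 3 9 2 / 2 4 6 7 9 3 5 1 8 / 9 3 8 5 1 2 6 7 4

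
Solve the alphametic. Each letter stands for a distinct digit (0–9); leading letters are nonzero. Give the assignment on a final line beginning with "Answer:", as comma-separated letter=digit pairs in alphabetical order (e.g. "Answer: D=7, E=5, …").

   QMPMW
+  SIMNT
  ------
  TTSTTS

Step 1. [col 1: W + T ≡ S (mod 10)] several values work for W in column 1 (W + T ≡ S (mod 10), carry-in 0); try W=5, so W=5.
Step 2. [col 1: W + T ≡ S (mod 10)] several values work for T in column 1 (W + T ≡ S (mod 10), carry-in 0); try T=1. So T=1.
Step 3. [col 1: W + T ≡ S (mod 10)] column 1 reads W+T+carry(0)=S with W=5, T=1; with digits 1,5 already taken and all letters distinct, the only value for S is 6. So S=6.
Step 4. [col 2: M + N ≡ T (mod 10)] column 2 (M + N ≡ T (mod 10), carry-in 0) doesn't pin N yet; pick N=3 and continue ⇒ N=3.
Step 5. [col 2: M + N ≡ T (mod 10)] column 2 reads M+N+carry(0)=T with N=3, T=1; with digits 1,3,5,6 already taken and all letters distinct, the only value for M is 8, so M=8.
Step 6. [col 3: P + M ≡ T (mod 10)] in column 3 we have P+M≡T with carry-in 1; given M=8, T=1 and digits 1,3,5,6,8 already taken and all letters distinct, that pins P to 2. So P=2.
Step 7. [col 4: M + I ≡ S (mod 10)] in column 4 we have M+I≡S with carry-in 1; given M=8, S=6 and digits 1,2,3,5,6,8 already taken and all letters distinct, that pins I to 7. So I=7.
Step 8. [col 5: Q + S ≡ T (mod 10)] in column 5 we have Q+S≡T with carry-in 1; given S=6, T=1 and digits 1,2,3,5,6,7,8 already taken and all letters distinct, that pins Q to 4, so Q=4.

Answer: I=7, M=8, N=3, P=2, Q=4, S=6, T=1, W=5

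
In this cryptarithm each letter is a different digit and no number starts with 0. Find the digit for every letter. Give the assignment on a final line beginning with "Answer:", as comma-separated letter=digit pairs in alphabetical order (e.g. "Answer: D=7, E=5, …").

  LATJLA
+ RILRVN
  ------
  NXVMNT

Step 1. [col 1: A + N ≡ T (mod 10)] column 1 (A + N ≡ T (mod 10), carry-in 0) doesn't pin T yet; pick T=0 and continue, so T=0.
Step 2. [col 1: A + N ≡ T (mod 10)] column 1 (A + N ≡ T (mod 10), carry-in 0) doesn't pin A yet; pick A=2 and continue ⇒ A=2.
Step 3. [col 1: A + N ≡ T (mod 10)] column 1: given A=2, T=0, carry-in 0, and digits 0,2 already taken and all letters distinct, A+N≡T (mod 10) forces N=8. So N=8.
Step 4. [col 2: L + V ≡ N (mod 10)] column 2 (L + V ≡ N (mod 10), carry-in 1) doesn't pin V yet; pick V=4 and continue ⇒ V=4.
Step 5. [col 2: L + V ≡ N (mod 10)] in column 2 we have L+V≡N with carry-in 1; given V=4, N=8 and digits 0,2,4,8 already taken and all letters distinct, that pins L to 3 ⇒ L=3.
Step 6. [col 3: J + R ≡ M (mod 10)] several values work for R in column 3 (J + R ≡ M (mod 10), carry-in 0); try R=5. So R=5.
Step 7. [col 3: J + R ≡ M (mod 10)] J=6 is one option consistent with column 3 (J + R ≡ M (mod 10), carry-in 0) — take it. So J=6.
Step 8. [col 3: J + R ≡ M (mod 10)] column 3 reads J+R+carry(0)=M with J=6, R=5; with digits 0,2,3,4,5,6,8 already taken and all letters distinct, the only value for M is 1 ⇒ M=1.
Step 9. [col 5: A + I ≡ X (mod 10)] from column 5 (A=2, carry-in 0, digits 0,1,2,3,4,5,6,8 already taken and all letters distinct): I must equal 7. So I=7.
Step 10. [col 5: A + I ≡ X (mod 10)] column 5 reads A+I+carry(0)=X with A=2, I=7; with digits 0,1,2,3,4,5,6,7,8 already taken and all letters distinct, the only value for X is 9 ⇒ X=9.

Answer: A=2, I=7, J=6, L=3, M=1, N=8, R=5, T=0, V=4, X=9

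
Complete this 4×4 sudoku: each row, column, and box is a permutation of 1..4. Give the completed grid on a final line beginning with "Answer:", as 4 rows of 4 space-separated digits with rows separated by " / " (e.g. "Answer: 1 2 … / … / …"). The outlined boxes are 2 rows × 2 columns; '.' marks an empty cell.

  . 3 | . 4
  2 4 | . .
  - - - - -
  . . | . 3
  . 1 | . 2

Step 1. [r3c3∈{1,4}] row 3 places 1 nowhere but r3c3. So r3c3=1.
Step 2. [r4c3∈{4}] nothing but 4 survives at r4c3, so r4c3=4.
Step 3. [r3c1∈{4}] r3c1 is down to just 4, so r3c1=4.
Step 4. [r4c1∈{3}] r4c1 has the single candidate 3. So r4c1=3.
Step 5. [r2c3∈{3}] r2c3's peers cover all but 3, so r2c3=3.
Step 6. [r3c2∈{2}] r3c2 has the single candidate 2, so r3c2=2.
Step 7. [r1c1∈{1}] only 1 remains possible at r1c1. So r1c1=1.
Step 8. [r1c3∈{2}] only 2 remains possible at r1c3. So r1c3=2.
Step 9. [r2c4∈{1}] r2c4 is down to just 1. So r2c4=1.

Answer: 1 3 2 4 / 2 4 3 1 / 4 2 1 3 / 3 1 4 2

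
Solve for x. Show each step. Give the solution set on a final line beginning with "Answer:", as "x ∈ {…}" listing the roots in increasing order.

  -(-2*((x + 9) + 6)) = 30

Step 1. [-(-2*((x + 9) + 6)) = 30] leading − — multiply by −1, so neg: -2*((x + 9) + 6) = -30.
Step 2. [-2*((x + 9) + 6) = -30] divide by the outer -2, so div: (x + 9) + 6 = 15.
Step 3. [(x + 9) + 6 = 15] subtract 6: x sits inside (… + 6), so sub: x + 9 = 9.
Step 4. [x + 9 = 9] 9 comes off first (subtract 9), so sub: x = 0.

Answer: x ∈ {0}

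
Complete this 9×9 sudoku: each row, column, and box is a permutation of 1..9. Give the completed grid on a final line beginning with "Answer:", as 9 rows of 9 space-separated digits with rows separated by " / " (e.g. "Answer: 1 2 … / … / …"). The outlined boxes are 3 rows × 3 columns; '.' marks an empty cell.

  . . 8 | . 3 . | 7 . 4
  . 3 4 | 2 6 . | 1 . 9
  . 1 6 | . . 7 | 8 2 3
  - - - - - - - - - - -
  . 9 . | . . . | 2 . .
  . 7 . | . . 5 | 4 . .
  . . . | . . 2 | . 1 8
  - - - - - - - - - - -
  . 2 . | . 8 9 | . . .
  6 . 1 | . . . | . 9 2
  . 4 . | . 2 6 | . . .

Step 1. [r1c2∈{5}] only 5 remains possible at r1c2, so r1c2=5.
Step 2. [r5c9∈{6}] r5c9 has the single candidate 6, so r5c9=6.
Step 3. [r5c8∈{3}] only 3 remains possible at r5c8, so r5c8=3.
Step 4. [r4c4∈{1,3,4,6,7,8}] r4c4 is the only open cell in row 4 admitting 6, so r4c4=6.
Step 5. [r9c3∈{3,5,7,9}] 9 has one home in col 3: r9c3. So r9c3=9.
Step 6. [r7c3∈{3,5,7}] across col 3, 7 lands solely at r7c3 ⇒ r7c3=7.
Step 7. [r5c4∈{1,8,9}] col 4 places 8 nowhere but r5c4, so r5c4=8.
Step 8. [r4c1∈{1,3,4,5,8}] r4c1 is the only open cell in row 4 admitting 8 ⇒ r4c1=8.
Step 9. [r5c5∈{1,9}] in row 5, 9 fits only at r5c5 ⇒ r5c5=9.
Step 10. [r6c1∈{3,4,5}] across col 1, 4 lands solely at r6c1 ⇒ r6c1=4.
Step 11. [r7c8∈{4,5,6}] across col 8, 4 lands solely at r7c8. So r7c8=4.
Step 12. [r4c5∈{1,4,7}] r4c5 is the only open cell in col 5 admitting 1 ⇒ r4c5=1.
Step 13. [r3c1∈{9}] nothing but 9 survives at r3c1, so r3c1=9.
Step 14. [r2c8∈{5}] nothing but 5 survives at r2c8 ⇒ r2c8=5.
Step 15. [r4c6∈{3,4}] row 4 places 4 nowhere but r4c6. So r4c6=4.
Step 16. [r6c4∈{3,7}] 3 has one home in box 5: r6c4, so r6c4=3.
Step 17. [r7c7∈{3,5,6}] across row 7, 6 lands solely at r7c7 ⇒ r7c7=6.
Step 18. [r6c3∈{5}] r6c3 is down to just 5 ⇒ r6c3=5.
Step 19. [r4c9∈{5,7}] in row 4, 5 fits only at r4c9, so r4c9=5.
Step 20. [r9c9∈{1,7}] 7 has one home in col 9: r9c9. So r9c9=7.
Step 21. [r8c4∈{4,5,7}] 7 has one home in col 4: r8c4. So r8c4=7.
Step 22. [r9c4∈{1,5}] r9c4 is the only open cell in row 9 admitting 1, so r9c4=1.
Step 23. [r7c4∈{5}] r7c4's peers cover all but 5 ⇒ r7c4=5.
Step 24. [r9c1∈{3,5}] r9c1 is the only open cell in col 1 admitting 5, so r9c1=5.
Step 25. [r5c1∈{1,2}] r5c1 is the only open cell in row 5 admitting 1. So r5c1=1.
Step 26. [r8c7∈{3,5}] row 8 places 5 nowhere but r8c7. So r8c7=5.
Step 27. [r3c5∈{4,5}] across row 3, 5 lands solely at r3c5, so r3c5=5.
Step 28. [r6c5∈{7}] only 7 remains possible at r6c5 ⇒ r6c5=7.
Step 29. [r7c9∈{1}] only 1 remains possible at r7c9. So r7c9=1.
Step 30. [r5c3∈{2}] r5c3 is down to just 2 ⇒ r5c3=2.
Step 31. [r8c5∈{4}] r8c5 has the single candidate 4. So r8c5=4.
Step 32. [r1c1∈{2}] r1c1's peers cover all but 2. So r1c1=2.
Step 33. [r9c7∈{3}] r9c7's peers cover all but 3, so r9c7=3.
Step 34. [r2c6∈{8}] r2c6 is down to just 8, so r2c6=8.
Step 35. [r8c6∈{3}] r8c6 is down to just 3. So r8c6=3.
Step 36. [r1c8∈{6}] r1c8's peers cover all but 6. So r1c8=6.
Step 37. [r2c1∈{7}] r2c1 is down to just 7. So r2c1=7.
Step 38. [r6c7∈{9}] r6c7 has the single candidate 9. So r6c7=9.
Step 39. [r8c2∈{8}] r8c2 has the single candidate 8. So r8c2=8.
Step 40. [r4c8∈{7}] only 7 remains possible at r4c8, so r4c8=7.
Step 41. [r6c2∈{6}] r6c2's peers cover all but 6, so r6c2=6.
Step 42. [r1c4∈{9}] r1c4 has the single candidate 9 ⇒ r1c4=9.
Step 43. [r1c6∈{1}] r1c6 is down to just 1, so r1c6=1.
Step 44. [r9c8∈{8}] r9c8 has the single candidate 8. So r9c8=8.
Step 45. [r7c1∈{3}] nothing but 3 survives at r7c1, so r7c1=3.
Step 46. [r4c3∈{3}] r4c3's peers cover all but 3, so r4c3=3.
Step 47. [r3c4∈{4}] nothing but 4 survives at r3c4, so r3c4=4.

Answer: 2 5 8 9 3 1 7 6 4 / 7 3 4 2 6 8 1 5 9 / 9 1 6 4 5 7 8 2 3 / 8 9 3 6 1 4 2 7 5 / 1 7 2 8 9 5 4 3 6 / 4 6 5 3 7 2 9 1 8 / 3 2 7 5 8 9 6 4 1 / 6 8 1 7 4 3 5 9 2 / 5 4 9 1 2 6 3 8 7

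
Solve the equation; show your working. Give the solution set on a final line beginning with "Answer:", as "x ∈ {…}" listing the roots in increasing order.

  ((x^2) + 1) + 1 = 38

Step 1. [((x^2) + 1) + 1 = 38] peel the +1: subtract 1 from each side, so sub: (x^2) + 1 = 37.
Step 2. [(x^2) + 1 = 37] 1 comes off first (subtract 1). So sub: x^2 = 36.
Step 3. [x^2 = 36] 36 ≥ 0, LHS is (·)² — take ±√. So sqrt: x = 6 or -6.

Answer: x ∈ {-6, 6}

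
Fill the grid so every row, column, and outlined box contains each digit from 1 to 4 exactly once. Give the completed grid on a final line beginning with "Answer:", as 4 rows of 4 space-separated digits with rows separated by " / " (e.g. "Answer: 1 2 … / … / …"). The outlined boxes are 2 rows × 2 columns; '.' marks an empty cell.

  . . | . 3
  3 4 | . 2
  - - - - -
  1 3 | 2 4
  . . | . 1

Step 1. [r4c2∈{2}] nothing but 2 survives at r4c2. So r4c2=2.
Step 2. [r1c2∈{1}] r1c2's peers cover all but 1 ⇒ r1c2=1.
Step 3. [r2c3∈{1}] nothing but 1 survives at r2c3. So r2c3=1.
Step 4. [r1c3∈{4}] only 4 remains possible at r1c3, so r1c3=4.
Step 5. [r1c1∈{2}] r1c1 has the single candidate 2. So r1c1=2.
Step 6. [r4c1∈{4}] nothing but 4 survives at r4c1. So r4c1=4.
Step 7. [r4c3∈{3}] r4c3 is down to just 3 ⇒ r4c3=3.

Answer: 2 1 4 3 / 3 4 1 2 / 1 3 2 4 / 4 2 3 1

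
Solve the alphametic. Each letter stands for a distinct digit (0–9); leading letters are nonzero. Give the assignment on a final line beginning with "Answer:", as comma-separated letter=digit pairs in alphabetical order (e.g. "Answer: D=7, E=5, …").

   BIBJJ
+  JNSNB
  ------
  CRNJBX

Step 1. [col 1: J + B ≡ X (mod 10)] column 1 (J + B ≡ X (mod 10), carry-in 0) doesn't pin B yet; pick B=8 and continue. So B=8.
Step 2. [col 1: J + B ≡ X (mod 10)] column 1 (J + B ≡ X (mod 10), carry-in 0) doesn't pin X yet; pick X=3 and continue ⇒ X=3.
Step 3. [col 1: J + B ≡ X (mod 10)] in column 1 we have J+B≡X with carry-in 0; given B=8, X=3 and digits 3,8 already taken and all letters distinct, that pins J to 5 ⇒ J=5.
Step 4. [col 2: J + N ≡ B (mod 10)] column 2 reads J+N+carry(1)=B with J=5, B=8; with digits 3,5,8 already taken and all letters distinct, the only value for N is 2. So N=2.
Step 5. [C] adding two 5-digit numbers gives at most 5+1 digits, and here it does — C is that final carry and must be 1 ⇒ C=1.
Step 6. [col 3: B + S ≡ J (mod 10)] column 3: given B=8, J=5, carry-in 0, and digits 1,2,3,5,8 already taken and all letters distinct, B+S≡J (mod 10) forces S=7. So S=7.
Step 7. [col 4: I + N ≡ N (mod 10)] in column 4 we have I+N≡N with carry-in 1; given N=2 and digits 1,2,3,5,7,8 already taken and all letters distinct, that pins I to 9, so I=9.
Step 8. [col 5: B + J ≡ R (mod 10)] column 5: given B=8, J=5, carry-in 1, and digits 1,2,3,5,7,8,9 already taken and all letters distinct, B+J≡R (mod 10) forces R=4, so R=4.

Answer: B=8, C=1, I=9, J=5, N=2, R=4, S=7, X=3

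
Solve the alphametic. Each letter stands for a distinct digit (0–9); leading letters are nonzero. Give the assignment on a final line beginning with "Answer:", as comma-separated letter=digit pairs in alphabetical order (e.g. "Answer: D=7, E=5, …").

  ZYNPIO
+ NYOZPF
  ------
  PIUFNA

Step 1. [col 1: O + F ≡ A (mod 10)] several values work for A in column 1 (O + F ≡ A (mod 10), carry-in 0); try A=1, so A=1.
Step 2. [col 1: O + F ≡ A (mod 10)] column 1 (O + F ≡ A (mod 10), carry-in 0) doesn't pin F yet; pick F=4 and continue. So F=4.
Step 3. [col 1: O + F ≡ A (mod 10)] from column 1 (F=4, A=1, carry-in 0, digits 1,4 already taken and all letters distinct): O must equal 7, so O=7.
Step 4. [col 2: I + P ≡ N (mod 10)] I=3 is one option consistent with column 2 (I + P ≡ N (mod 10), carry-in 1) — take it ⇒ I=3.
Step 5. [col 2: I + P ≡ N (mod 10)] several values work for P in column 2 (I + P ≡ N (mod 10), carry-in 1); try P=8 ⇒ P=8.
Step 6. [col 2: I + P ≡ N (mod 10)] in column 2 we have I+P≡N with carry-in 1; given I=3, P=8 and digits 1,3,4,7,8 already taken and all letters distinct, that pins N to 2, so N=2.
Step 7. [col 3: P + Z ≡ F (mod 10)] column 3: given P=8, F=4, carry-in 1, and digits 1,2,3,4,7,8 already taken and all letters distinct, P+Z≡F (mod 10) forces Z=5. So Z=5.
Step 8. [col 4: N + O ≡ U (mod 10)] in column 4 we have N+O≡U with carry-in 1; given N=2, O=7 and digits 1,2,3,4,5,7,8 already taken and all letters distinct, that pins U to 0 ⇒ U=0.
Step 9. [col 5: Y + Y ≡ I (mod 10)] column 5: given I=3, carry-in 1, and digits 0,1,2,3,4,5,7,8 already taken and all letters distinct, Y+Y≡I (mod 10) forces Y=6. So Y=6.

Answer: A=1, F=4, I=3, N=2, O=7, P=8, U=0, Y=6, Z=5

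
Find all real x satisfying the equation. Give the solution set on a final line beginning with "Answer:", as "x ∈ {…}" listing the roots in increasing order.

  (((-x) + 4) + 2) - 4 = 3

Step 1. [(((-x) + 4) + 2) - 4 = 3] peel the -4: add 4 from each side, so sub: ((-x) + 4) + 2 = 7.
Step 2. [((-x) + 4) + 2 = 7] subtract 2: x sits inside (… + 2), so sub: (-x) + 4 = 5.
Step 3. [(-x) + 4 = 5] subtract 4: x sits inside (… + 4) ⇒ sub: -x = 1.
Step 4. [-x = 1] flip signs both sides, so neg: x = -1.

Answer: x ∈ {-1}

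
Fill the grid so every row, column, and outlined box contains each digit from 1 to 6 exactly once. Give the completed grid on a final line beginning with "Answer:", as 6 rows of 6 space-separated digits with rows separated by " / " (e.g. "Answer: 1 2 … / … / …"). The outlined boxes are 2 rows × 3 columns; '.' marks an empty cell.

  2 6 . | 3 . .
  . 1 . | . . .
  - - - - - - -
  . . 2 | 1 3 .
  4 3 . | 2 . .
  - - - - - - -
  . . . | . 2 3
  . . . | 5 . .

Step 1. [r3c6∈{4,5,6}] across row 3, 4 lands solely at r3c6. So r3c6=4.
Step 2. [r3c1∈{5,6}] row 3 places 6 nowhere but r3c1 ⇒ r3c1=6.
Step 3. [r4c3∈{1,5}] r4c3 is the only open cell in row 4 admitting 1 ⇒ r4c3=1.
Step 4. [r5c1∈{1,5}] r5c1 is the only open cell in row 5 admitting 1. So r5c1=1.
Step 5. [r2c1∈{3,5}] col 1 places 5 nowhere but r2c1 ⇒ r2c1=5.
Step 6. [r1c3∈{4}] nothing but 4 survives at r1c3, so r1c3=4.
Step 7. [r5c3∈{5,6}] across col 3, 5 lands solely at r5c3 ⇒ r5c3=5.
Step 8. [r5c4∈{4,6}] in row 5, 6 fits only at r5c4 ⇒ r5c4=6.
Step 9. [r6c5∈{1,4}] in box 6, 4 fits only at r6c5, so r6c5=4.
Step 10. [r2c5∈{6}] r2c5 is down to just 6. So r2c5=6.
Step 11. [r4c5∈{5}] r4c5 is down to just 5. So r4c5=5.
Step 12. [r2c3∈{3}] nothing but 3 survives at r2c3, so r2c3=3.
Step 13. [r1c5∈{1}] r1c5 is down to just 1, so r1c5=1.
Step 14. [r2c6∈{2}] nothing but 2 survives at r2c6, so r2c6=2.
Step 15. [r3c2∈{5}] only 5 remains possible at r3c2, so r3c2=5.
Step 16. [r1c6∈{5}] r1c6's peers cover all but 5. So r1c6=5.
Step 17. [r2c4∈{4}] r2c4 is down to just 4. So r2c4=4.
Step 18. [r4c6∈{6}] r4c6's peers cover all but 6, so r4c6=6.
Step 19. [r6c2∈{2}] only 2 remains possible at r6c2 ⇒ r6c2=2.
Step 20. [r6c1∈{3}] only 3 remains possible at r6c1, so r6c1=3.
Step 21. [r5c2∈{4}] r5c2's peers cover all but 4. So r5c2=4.
Step 22. [r6c3∈{6}] r6c3 has the single candidate 6, so r6c3=6.
Step 23. [r6c6∈{1}] r6c6 has the single candidate 1, so r6c6=1.

Answer: 2 6 4 3 1 5 / 5 1 3 4 6 2 / 6 5 2 1 3 4 / 4 3 1 2 5 6 / 1 4 5 6 2 3 / 3 2 6 5 4 1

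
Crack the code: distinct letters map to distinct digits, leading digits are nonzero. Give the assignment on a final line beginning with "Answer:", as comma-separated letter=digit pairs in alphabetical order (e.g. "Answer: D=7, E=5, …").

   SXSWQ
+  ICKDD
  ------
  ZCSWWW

Step 1. [Z] Z is the leading digit of a 6-digit sum of two 5-digit numbers; the final carry is exactly 1, so Z=1.
Step 2. [col 1: Q + D ≡ W (mod 10)] several values work for W in column 1 (Q + D ≡ W (mod 10), carry-in 0); try W=6, so W=6.
Step 3. [col 1: Q + D ≡ W (mod 10)] D=9 is one option consistent with column 1 (Q + D ≡ W (mod 10), carry-in 0) — take it ⇒ D=9.
Step 4. [col 1: Q + D ≡ W (mod 10)] from column 1 (D=9, W=6, carry-in 0, digits 1,6,9 already taken and all letters distinct): Q must equal 7 ⇒ Q=7.
Step 5. [col 3: S + K ≡ W (mod 10)] no forcing yet in column 3 (carry-in 1); S=5 is free and consistent — try it, so S=5.
Step 6. [col 3: S + K ≡ W (mod 10)] column 3 reads S+K+carry(1)=W with S=5, W=6; with digits 1,5,6,7,9 already taken and all letters distinct, the only value for K is 0. So K=0.
Step 7. [col 4: X + C ≡ S (mod 10)] column 4 (X + C ≡ S (mod 10), carry-in 0) doesn't pin C yet; pick C=3 and continue ⇒ C=3.
Step 8. [col 4: X + C ≡ S (mod 10)] column 4 reads X+C+carry(0)=S with C=3, S=5; with digits 0,1,3,5,6,7,9 already taken and all letters distinct, the only value for X is 2, so X=2.
Step 9. [col 5: S + I ≡ C (mod 10)] column 5: given S=5, C=3, carry-in 0, and digits 0,1,2,3,5,6,7,9 already taken and all letters distinct, S+I≡C (mod 10) forces I=8 ⇒ I=8.

Answer: C=3, D=9, I=8, K=0, Q=7, S=5, W=6, X=2, Z=1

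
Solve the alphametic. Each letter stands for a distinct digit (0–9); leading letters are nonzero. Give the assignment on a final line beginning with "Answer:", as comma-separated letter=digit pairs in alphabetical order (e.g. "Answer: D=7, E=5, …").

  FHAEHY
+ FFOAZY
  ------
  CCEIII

Step 1. [col 1: Y + Y ≡ I (mod 10)] several values work for I in column 1 (Y + Y ≡ I (mod 10), carry-in 0); try I=8. So I=8.
Step 2. [col 1: Y + Y ≡ I (mod 10)] several values work for Y in column 1 (Y + Y ≡ I (mod 10), carry-in 0); try Y=9, so Y=9.
Step 3. [col 2: H + Z ≡ I (mod 10)] several values work for H in column 2 (H + Z ≡ I (mod 10), carry-in 1); try H=2, so H=2.
Step 4. [col 2: H + Z ≡ I (mod 10)] in column 2 we have H+Z≡I with carry-in 1; given H=2, I=8 and digits 2,8,9 already taken and all letters distinct, that pins Z to 5 ⇒ Z=5.
Step 5. [col 3: E + A ≡ I (mod 10)] E=1 is one option consistent with column 3 (E + A ≡ I (mod 10), carry-in 0) — take it, so E=1.
Step 6. [col 3: E + A ≡ I (mod 10)] column 3 reads E+A+carry(0)=I with E=1, I=8; with digits 1,2,5,8,9 already taken and all letters distinct, the only value for A is 7. So A=7.
Step 7. [col 4: A + O ≡ E (mod 10)] column 4 reads A+O+carry(0)=E with A=7, E=1; with digits 1,2,5,7,8,9 already taken and all letters distinct, the only value for O is 4 ⇒ O=4.
Step 8. [col 5: H + F ≡ C (mod 10)] column 5 (H + F ≡ C (mod 10), carry-in 1) doesn't pin C yet; pick C=6 and continue ⇒ C=6.
Step 9. [col 5: H + F ≡ C (mod 10)] column 5: given H=2, C=6, carry-in 1, and digits 1,2,4,5,6,7,8,9 already taken and all letters distinct, H+F≡C (mod 10) forces F=3. So F=3.

Answer: A=7, C=6, E=1, F=3, H=2, I=8, O=4, Y=9, Z=5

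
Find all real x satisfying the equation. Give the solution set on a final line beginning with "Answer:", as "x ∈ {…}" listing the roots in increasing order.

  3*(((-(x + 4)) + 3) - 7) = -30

Step 1. [3*(((-(x + 4)) + 3) - 7) = -30] divide by the outer 3, so div: ((-(x + 4)) + 3) - 7 = -10.
Step 2. [((-(x + 4)) + 3) - 7 = -10] the outer -7 inverts by adding 7 ⇒ sub: (-(x + 4)) + 3 = -3.
Step 3. [(-(x + 4)) + 3 = -3] peel the +3: subtract 3 from each side ⇒ sub: -(x + 4) = -6.
Step 4. [-(x + 4) = -6] leading − — multiply by −1, so neg: x + 4 = 6.
Step 5. [x + 4 = 6] 4 comes off first (subtract 4) ⇒ sub: x = 2.

Answer: x ∈ {2}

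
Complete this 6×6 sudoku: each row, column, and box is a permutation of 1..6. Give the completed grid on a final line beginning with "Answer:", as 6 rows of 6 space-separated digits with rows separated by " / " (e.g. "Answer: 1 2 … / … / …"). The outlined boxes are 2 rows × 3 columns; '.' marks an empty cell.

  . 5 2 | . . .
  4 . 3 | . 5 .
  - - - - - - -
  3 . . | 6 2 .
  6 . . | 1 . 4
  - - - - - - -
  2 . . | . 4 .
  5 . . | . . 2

Step 1. [r6c4∈{3}] r6c4 has the single candidate 3, so r6c4=3.
Step 2. [r2c2∈{1,6}] in box 1, 6 fits only at r2c2, so r2c2=6.
Step 3. [r2c6∈{1}] r2c6 is down to just 1, so r2c6=1.
Step 4. [r6c5∈{1,6}] 1 has one home in col 5: r6c5 ⇒ r6c5=1.
Step 5. [r5c6∈{5,6}] 6 has one home in box 6: r5c6 ⇒ r5c6=6.
Step 6. [r6c2∈{4}] r6c2 has the single candidate 4, so r6c2=4.
Step 7. [r3c3∈{1,4,5}] row 3 places 4 nowhere but r3c3, so r3c3=4.
Step 8. [r1c5∈{3,6}] row 1 places 6 nowhere but r1c5 ⇒ r1c5=6.
Step 9. [r5c3∈{1}] nothing but 1 survives at r5c3. So r5c3=1.
Step 10. [r1c4∈{4}] nothing but 4 survives at r1c4 ⇒ r1c4=4.
Step 11. [r3c6∈{5}] only 5 remains possible at r3c6 ⇒ r3c6=5.
Step 12. [r5c4∈{5}] only 5 remains possible at r5c4, so r5c4=5.
Step 13. [r1c6∈{3}] nothing but 3 survives at r1c6 ⇒ r1c6=3.
Step 14. [r1c1∈{1}] nothing but 1 survives at r1c1. So r1c1=1.
Step 15. [r6c3∈{6}] r6c3's peers cover all but 6, so r6c3=6.
Step 16. [r2c4∈{2}] r2c4 has the single candidate 2 ⇒ r2c4=2.
Step 17. [r4c3∈{5}] r4c3 is down to just 5, so r4c3=5.
Step 18. [r5c2∈{3}] r5c2 is down to just 3. So r5c2=3.
Step 19. [r3c2∈{1}] r3c2 has the single candidate 1. So r3c2=1.
Step 20. [r4c5∈{3}] r4c5's peers cover all but 3, so r4c5=3.
Step 21. [r4c2∈{2}] r4c2 has the single candidate 2 ⇒ r4c2=2.

Answer: 1 5 2 4 6 3 / 4 6 3 2 5 1 / 3 1 4 6 2 5 / 6 2 5 1 3 4 / 2 3 1 5 4 6 / 5 4 6 3 1 2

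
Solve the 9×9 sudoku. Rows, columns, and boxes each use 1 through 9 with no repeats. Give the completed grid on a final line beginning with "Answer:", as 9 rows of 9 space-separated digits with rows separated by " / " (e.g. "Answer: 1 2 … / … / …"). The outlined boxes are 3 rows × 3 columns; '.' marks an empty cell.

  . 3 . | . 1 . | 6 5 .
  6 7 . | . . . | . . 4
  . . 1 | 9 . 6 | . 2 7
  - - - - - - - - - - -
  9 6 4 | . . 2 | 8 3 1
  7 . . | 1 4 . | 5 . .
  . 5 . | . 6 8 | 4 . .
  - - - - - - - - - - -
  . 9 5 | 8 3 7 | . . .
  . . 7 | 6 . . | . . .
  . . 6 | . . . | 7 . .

Step 1. [r5c6∈{3,9}] box 5 places 9 nowhere but r5c6 ⇒ r5c6=9.
Step 2. [r6c1∈{1,2,3}] r6c1 is the only open cell in row 6 admitting 1. So r6c1=1.
Step 3. [r1c4∈{2,4,7}] 7 has one home in row 1: r1c4. So r1c4=7.
Step 4. [r9c4∈{2,4,5}] 4 has one home in col 4: r9c4 ⇒ r9c4=4.
Step 5. [r2c4∈{2,3,5}] across col 4, 2 lands solely at r2c4. So r2c4=2.
Step 6. [r3c1∈{4,5,8}] in col 1, 5 fits only at r3c1 ⇒ r3c1=5.
Step 7. [r5c3∈{2,3,8}] in row 5, 3 fits only at r5c3 ⇒ r5c3=3.
Step 8. [r5c2∈{2,8}] row 5 places 8 nowhere but r5c2, so r5c2=8.
Step 9. [r5c9∈{2,6}] 2 has one home in row 5: r5c9 ⇒ r5c9=2.
Step 10. [r6c9∈{9}] r6c9's peers cover all but 9. So r6c9=9.
Step 11. [r1c9∈{8}] only 8 remains possible at r1c9. So r1c9=8.
Step 12. [r2c3∈{8,9}] across col 3, 8 lands solely at r2c3 ⇒ r2c3=8.
Step 13. [r2c5∈{5}] r2c5 is down to just 5 ⇒ r2c5=5.
Step 14. [r3c7∈{3}] r3c7's peers cover all but 3 ⇒ r3c7=3.
Step 15. [r3c2∈{4}] nothing but 4 survives at r3c2 ⇒ r3c2=4.
Step 16. [r1c1∈{2}] r1c1 is down to just 2 ⇒ r1c1=2.
Step 17. [r7c1∈{4}] nothing but 4 survives at r7c1 ⇒ r7c1=4.
Step 18. [r8c8∈{1,4,8,9}] in row 8, 4 fits only at r8c8, so r8c8=4.
Step 19. [r9c8∈{1,8,9}] across col 8, 8 lands solely at r9c8 ⇒ r9c8=8.
Step 20. [r8c7∈{1,2,9}] box 9 places 9 nowhere but r8c7. So r8c7=9.
Step 21. [r9c1∈{3}] r9c1's peers cover all but 3, so r9c1=3.
Step 22. [r2c7∈{1}] r2c7 is down to just 1. So r2c7=1.
Step 23. [r9c9∈{5}] r9c9 has the single candidate 5, so r9c9=5.
Step 24. [r9c6∈{1}] only 1 remains possible at r9c6. So r9c6=1.
Step 25. [r8c5∈{2}] only 2 remains possible at r8c5. So r8c5=2.
Step 26. [r7c8∈{1,6}] 1 has one home in row 7: r7c8 ⇒ r7c8=1.
Step 27. [r2c6∈{3}] r2c6 has the single candidate 3 ⇒ r2c6=3.
Step 28. [r3c5∈{8}] r3c5 has the single candidate 8, so r3c5=8.
Step 29. [r6c3∈{2}] only 2 remains possible at r6c3, so r6c3=2.
Step 30. [r7c9∈{6}] r7c9 is down to just 6. So r7c9=6.
Step 31. [r4c5∈{7}] r4c5 has the single candidate 7 ⇒ r4c5=7.
Step 32. [r8c9∈{3}] r8c9's peers cover all but 3, so r8c9=3.
Step 33. [r6c4∈{3}] r6c4 is down to just 3. So r6c4=3.
Step 34. [r5c8∈{6}] r5c8 is down to just 6 ⇒ r5c8=6.
Step 35. [r9c2∈{2}] r9c2's peers cover all but 2, so r9c2=2.
Step 36. [r8c6∈{5}] r8c6 is down to just 5. So r8c6=5.
Step 37. [r7c7∈{2}] r7c7's peers cover all but 2, so r7c7=2.
Step 38. [r4c4∈{5}] r4c4 has the single candidate 5 ⇒ r4c4=5.
Step 39. [r8c1∈{8}] only 8 remains possible at r8c1 ⇒ r8c1=8.
Step 40. [r9c5∈{9}] r9c5 has the single candidate 9 ⇒ r9c5=9.
Step 41. [r1c3∈{9}] only 9 remains possible at r1c3. So r1c3=9.
Step 42. [r8c2∈{1}] only 1 remains possible at r8c2, so r8c2=1.
Step 43. [r1c6∈{4}] r1c6's peers cover all but 4. So r1c6=4.
Step 44. [r6c8∈{7}] r6c8 is down to just 7. So r6c8=7.
Step 45. [r2c8∈{9}] r2c8's peers cover all but 9. So r2c8=9.

Answer: 2 3 9 7 1 4 6 5 8 / 6 7 8 2 5 3 1 9 4 / 5 4 1 9 8 6 3 2 7 / 9 6 4 5 7 2 8 3 1 / 7 8 3 1 4 9 5 6 2 / 1 5 2 3 6 8 4 7 9 / 4 9 5 8 3 7 2 1 6 / 8 1 7 6 2 5 9 4 3 / 3 2 6 4 9 1 7 8 5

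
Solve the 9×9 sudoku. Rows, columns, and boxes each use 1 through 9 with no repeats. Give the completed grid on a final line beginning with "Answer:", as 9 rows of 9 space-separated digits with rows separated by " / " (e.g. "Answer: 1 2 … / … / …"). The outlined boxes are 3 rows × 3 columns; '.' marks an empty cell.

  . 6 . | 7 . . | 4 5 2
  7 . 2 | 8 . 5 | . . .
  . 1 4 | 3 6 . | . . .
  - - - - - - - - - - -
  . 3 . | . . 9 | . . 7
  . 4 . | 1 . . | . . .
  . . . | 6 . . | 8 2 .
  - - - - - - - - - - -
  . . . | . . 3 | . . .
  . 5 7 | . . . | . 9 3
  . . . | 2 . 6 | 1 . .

Step 1. [r2c2∈{9}] r2c2 has the single candidate 9 ⇒ r2c2=9.
Step 2. [r9c2∈{8}] r9c2's peers cover all but 8, so r9c2=8.
Step 3. [r8c4∈{4}] nothing but 4 survives at r8c4, so r8c4=4.
Step 4. [r4c4∈{5}] only 5 remains possible at r4c4 ⇒ r4c4=5.
Step 5. [r4c7∈{6}] r4c7's peers cover all but 6 ⇒ r4c7=6.
Step 6. [r8c1∈{1,2,6}] across row 8, 6 lands solely at r8c1. So r8c1=6.
Step 7. [r7c4∈{9}] r7c4's peers cover all but 9, so r7c4=9.
Step 8. [r6c6∈{4,7}] 4 has one home in col 6: r6c6 ⇒ r6c6=4.
Step 9. [r5c6∈{2,7,8}] r5c6 is the only open cell in col 6 admitting 7, so r5c6=7.
Step 10. [r7c3∈{1}] nothing but 1 survives at r7c3, so r7c3=1.
Step 11. [r4c3∈{8}] only 8 remains possible at r4c3. So r4c3=8.
Step 12. [r5c5∈{2,3,8}] row 5 places 8 nowhere but r5c5 ⇒ r5c5=8.
Step 13. [r5c1∈{2,5,9}] in row 5, 2 fits only at r5c1, so r5c1=2.
Step 14. [r8c5∈{1}] nothing but 1 survives at r8c5. So r8c5=1.
Step 15. [r7c1∈{4}] nothing but 4 survives at r7c1. So r7c1=4.
Step 16. [r9c9∈{4,5}] col 9 places 4 nowhere but r9c9. So r9c9=4.
Step 17. [r9c8∈{7}] r9c8 is down to just 7 ⇒ r9c8=7.
Step 18. [r3c8∈{8}] only 8 remains possible at r3c8 ⇒ r3c8=8.
Step 19. [r3c9∈{9}] r3c9 has the single candidate 9, so r3c9=9.
Step 20. [r5c9∈{5}] r5c9's peers cover all but 5, so r5c9=5.
Step 21. [r6c9∈{1}] nothing but 1 survives at r6c9. So r6c9=1.
Step 22. [r5c7∈{3,9}] in col 7, 9 fits only at r5c7. So r5c7=9.
Step 23. [r7c7∈{2,5}] in col 7, 5 fits only at r7c7. So r7c7=5.
Step 24. [r6c3∈{5,9}] 5 has one home in col 3: r6c3, so r6c3=5.
Step 25. [r2c9∈{6}] r2c9's peers cover all but 6, so r2c9=6.
Step 26. [r1c3∈{3}] r1c3 has the single candidate 3. So r1c3=3.
Step 27. [r6c1∈{9}] only 9 remains possible at r6c1, so r6c1=9.
Step 28. [r2c8∈{1,3}] across row 2, 1 lands solely at r2c8, so r2c8=1.
Step 29. [r7c9∈{8}] r7c9's peers cover all but 8 ⇒ r7c9=8.
Step 30. [r4c1∈{1}] nothing but 1 survives at r4c1, so r4c1=1.
Step 31. [r4c5∈{2}] nothing but 2 survives at r4c5 ⇒ r4c5=2.
Step 32. [r9c5∈{5}] r9c5 has the single candidate 5, so r9c5=5.
Step 33. [r8c6∈{8}] nothing but 8 survives at r8c6. So r8c6=8.
Step 34. [r9c1∈{3}] r9c1's peers cover all but 3 ⇒ r9c1=3.
Step 35. [r9c3∈{9}] r9c3's peers cover all but 9. So r9c3=9.
Step 36. [r2c7∈{3}] r2c7's peers cover all but 3, so r2c7=3.
Step 37. [r3c1∈{5}] only 5 remains possible at r3c1. So r3c1=5.
Step 38. [r5c8∈{3}] r5c8's peers cover all but 3 ⇒ r5c8=3.
Step 39. [r7c5∈{7}] nothing but 7 survives at r7c5, so r7c5=7.
Step 40. [r1c6∈{1}] r1c6 has the single candidate 1. So r1c6=1.
Step 41. [r3c7∈{7}] r3c7 has the single candidate 7, so r3c7=7.
Step 42. [r1c1∈{8}] r1c1 has the single candidate 8 ⇒ r1c1=8.
Step 43. [r6c5∈{3}] nothing but 3 survives at r6c5 ⇒ r6c5=3.
Step 44. [r3c6∈{2}] nothing but 2 survives at r3c6. So r3c6=2.
Step 45. [r7c2∈{2}] r7c2 has the single candidate 2, so r7c2=2.
Step 46. [r8c7∈{2}] r8c7 has the single candidate 2, so r8c7=2.
Step 47. [r4c8∈{4}] nothing but 4 survives at r4c8 ⇒ r4c8=4.
Step 48. [r7c8∈{6}] only 6 remains possible at r7c8 ⇒ r7c8=6.
Step 49. [r6c2∈{7}] r6c2's peers cover all but 7. So r6c2=7.
Step 50. [r2c5∈{4}] r2c5 is down to just 4 ⇒ r2c5=4.
Step 51. [r5c3∈{6}] only 6 remains possible at r5c3. So r5c3=6.
Step 52. [r1c5∈{9}] r1c5 has the single candidate 9 ⇒ r1c5=9.

Answer: 8 6 3 7 9 1 4 5 2 / 7 9 2 8 4 5 3 1 6 / 5 1 4 3 6 2 7 8 9 / 1 3 8 5 2 9 6 4 7 / 2 4 6 1 8 7 9 3 5 / 9 7 5 6 3 4 8 2 1 / 4 2 1 9 7 3 5 6 8 / 6 5 7 4 1 8 2 9 3 / 3 8 9 2 5 6 1 7 4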